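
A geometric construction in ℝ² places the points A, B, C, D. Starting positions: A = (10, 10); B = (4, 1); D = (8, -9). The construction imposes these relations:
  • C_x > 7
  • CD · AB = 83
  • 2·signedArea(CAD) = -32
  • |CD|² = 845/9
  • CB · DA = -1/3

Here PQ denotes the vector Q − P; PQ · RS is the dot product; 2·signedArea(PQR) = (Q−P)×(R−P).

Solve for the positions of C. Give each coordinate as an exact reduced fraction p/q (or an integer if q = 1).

C = (22/3, 2/3)

1. C_x = 22/3  [2·signedArea(CAD) = -32 ∩ CD · AB = 83]
2. C_y = 2/3  [2·signedArea(CAD) = -32 ∩ CD · AB = 83]
   → C = (22/3, 2/3)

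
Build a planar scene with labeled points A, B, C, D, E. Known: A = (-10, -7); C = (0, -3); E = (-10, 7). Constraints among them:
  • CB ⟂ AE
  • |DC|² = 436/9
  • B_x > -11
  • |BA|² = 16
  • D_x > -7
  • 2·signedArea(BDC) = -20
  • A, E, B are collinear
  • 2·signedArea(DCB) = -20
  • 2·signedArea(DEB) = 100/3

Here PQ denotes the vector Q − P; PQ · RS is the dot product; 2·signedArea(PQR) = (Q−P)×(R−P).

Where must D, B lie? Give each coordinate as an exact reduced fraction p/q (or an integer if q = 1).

B = (-10, -3)
D = (-20/3, -1)

1. B_x = -10  [A, E, B are collinear ∩ CB ⟂ AE]
2. B_y = -3  [A, E, B are collinear ∩ CB ⟂ AE]
   → B = (-10, -3)
3. D_x = -20/3  [2·signedArea(DEB) = 100/3 ∩ 2·signedArea(DCB) = -20]
4. D_y = -1  [2·signedArea(DEB) = 100/3 ∩ 2·signedArea(DCB) = -20]
   → D = (-20/3, -1)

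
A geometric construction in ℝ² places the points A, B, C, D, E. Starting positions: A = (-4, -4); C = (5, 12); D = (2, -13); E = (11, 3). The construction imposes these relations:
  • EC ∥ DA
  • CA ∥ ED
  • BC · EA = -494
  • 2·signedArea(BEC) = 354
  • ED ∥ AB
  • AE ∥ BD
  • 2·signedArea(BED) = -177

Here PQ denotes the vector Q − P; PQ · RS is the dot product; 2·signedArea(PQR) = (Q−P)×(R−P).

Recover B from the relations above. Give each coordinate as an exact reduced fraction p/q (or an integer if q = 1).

1. B_x = -13  [AE ∥ BD ∩ ED ∥ AB]
2. B_y = -20  [AE ∥ BD ∩ ED ∥ AB]
   → B = (-13, -20)

B = (-13, -20)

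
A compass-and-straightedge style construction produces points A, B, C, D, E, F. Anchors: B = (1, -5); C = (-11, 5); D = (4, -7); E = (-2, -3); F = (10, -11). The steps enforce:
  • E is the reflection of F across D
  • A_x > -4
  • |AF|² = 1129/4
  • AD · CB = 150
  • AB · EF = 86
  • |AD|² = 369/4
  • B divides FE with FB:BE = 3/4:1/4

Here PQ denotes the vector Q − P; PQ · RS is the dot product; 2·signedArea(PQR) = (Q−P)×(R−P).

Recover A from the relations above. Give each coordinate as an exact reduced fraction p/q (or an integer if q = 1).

A = (-7/2, -1)

1. A_x = -7/2  [AB · EF = 86 ∩ AD · CB = 150]
2. A_y = -1  [AB · EF = 86 ∩ AD · CB = 150]
   → A = (-7/2, -1)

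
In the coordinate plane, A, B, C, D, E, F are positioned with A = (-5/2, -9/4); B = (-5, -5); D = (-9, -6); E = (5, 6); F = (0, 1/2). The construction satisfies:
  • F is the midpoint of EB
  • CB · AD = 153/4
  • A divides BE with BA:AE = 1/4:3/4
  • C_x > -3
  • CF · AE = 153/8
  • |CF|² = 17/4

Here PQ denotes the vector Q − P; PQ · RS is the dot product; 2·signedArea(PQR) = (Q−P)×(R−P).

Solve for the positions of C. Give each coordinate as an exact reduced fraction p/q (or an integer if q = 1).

1. C_x = -2  [CF · AE = 153/8 ∩ CB · AD = 153/4]
2. C_y = 0  [CF · AE = 153/8 ∩ CB · AD = 153/4]
   → C = (-2, 0)

C = (-2, 0)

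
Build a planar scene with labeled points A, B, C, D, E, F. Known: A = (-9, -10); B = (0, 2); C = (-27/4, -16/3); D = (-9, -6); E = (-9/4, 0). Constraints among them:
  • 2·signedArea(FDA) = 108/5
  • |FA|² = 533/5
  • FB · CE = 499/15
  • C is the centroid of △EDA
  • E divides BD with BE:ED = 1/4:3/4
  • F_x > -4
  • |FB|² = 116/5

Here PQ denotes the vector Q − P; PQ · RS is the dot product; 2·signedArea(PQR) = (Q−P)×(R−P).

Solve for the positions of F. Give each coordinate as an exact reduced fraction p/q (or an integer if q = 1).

F = (-18/5, -6/5)

1. F_x = -18/5  [2·signedArea(FDA) = 108/5 ∩ FB · CE = 499/15]
2. F_y = -6/5  [2·signedArea(FDA) = 108/5 ∩ FB · CE = 499/15]
   → F = (-18/5, -6/5)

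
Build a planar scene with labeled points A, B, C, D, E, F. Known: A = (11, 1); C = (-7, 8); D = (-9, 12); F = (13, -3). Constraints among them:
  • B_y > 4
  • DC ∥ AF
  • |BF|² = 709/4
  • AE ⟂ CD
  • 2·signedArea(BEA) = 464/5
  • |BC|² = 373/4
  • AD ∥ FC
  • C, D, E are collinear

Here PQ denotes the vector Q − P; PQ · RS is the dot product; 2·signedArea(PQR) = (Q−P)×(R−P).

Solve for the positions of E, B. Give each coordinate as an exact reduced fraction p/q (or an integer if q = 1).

B = (2, 9/2)
E = (-3/5, -24/5)

1. E_x = -3/5  [C, D, E are collinear ∩ AE ⟂ CD]
2. E_y = -24/5  [C, D, E are collinear ∩ AE ⟂ CD]
   → E = (-3/5, -24/5)
3. B_x = 2  [line -29/5·x + 58/5·y + -203/5 = 0 ∩ |BC|² = 373/4]
4. B_y = 9/2  [line -29/5·x + 58/5·y + -203/5 = 0 ∩ |BC|² = 373/4]
   → B = (2, 9/2)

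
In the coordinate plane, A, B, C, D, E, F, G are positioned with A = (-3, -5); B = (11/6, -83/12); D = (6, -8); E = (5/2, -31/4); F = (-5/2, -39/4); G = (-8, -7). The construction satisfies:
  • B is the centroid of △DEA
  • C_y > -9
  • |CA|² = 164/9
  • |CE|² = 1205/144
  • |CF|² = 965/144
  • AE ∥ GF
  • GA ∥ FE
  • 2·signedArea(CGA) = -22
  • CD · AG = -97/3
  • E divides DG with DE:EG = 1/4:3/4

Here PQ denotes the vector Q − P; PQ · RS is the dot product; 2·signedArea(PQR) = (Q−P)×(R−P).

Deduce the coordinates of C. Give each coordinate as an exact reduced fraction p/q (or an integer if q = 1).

1. C_x = -1/3  [CD · AG = -97/3 ∩ 2·signedArea(CGA) = -22]
2. C_y = -25/3  [CD · AG = -97/3 ∩ 2·signedArea(CGA) = -22]
   → C = (-1/3, -25/3)

C = (-1/3, -25/3)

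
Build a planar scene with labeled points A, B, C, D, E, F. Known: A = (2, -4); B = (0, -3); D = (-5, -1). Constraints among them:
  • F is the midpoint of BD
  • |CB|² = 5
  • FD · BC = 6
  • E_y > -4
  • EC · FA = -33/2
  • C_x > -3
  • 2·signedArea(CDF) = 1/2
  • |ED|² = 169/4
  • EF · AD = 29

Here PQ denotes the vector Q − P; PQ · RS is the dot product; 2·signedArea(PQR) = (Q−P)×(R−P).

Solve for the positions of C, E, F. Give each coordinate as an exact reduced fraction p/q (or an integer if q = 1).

1. F_x = -5/2  [F is the midpoint of BD]
2. F_y = -2  [F is the midpoint of BD]
   → F = (-5/2, -2)
3. C_x = -2  [2·signedArea(CDF) = 1/2 ∩ FD · BC = 6]
4. C_y = -2  [2·signedArea(CDF) = 1/2 ∩ FD · BC = 6]
   → C = (-2, -2)
5. E_x = 1  [EF · AD = 29 ∩ EC · FA = -33/2]
6. E_y = -7/2  [EF · AD = 29 ∩ EC · FA = -33/2]
   → E = (1, -7/2)

C = (-2, -2)
E = (1, -7/2)
F = (-5/2, -2)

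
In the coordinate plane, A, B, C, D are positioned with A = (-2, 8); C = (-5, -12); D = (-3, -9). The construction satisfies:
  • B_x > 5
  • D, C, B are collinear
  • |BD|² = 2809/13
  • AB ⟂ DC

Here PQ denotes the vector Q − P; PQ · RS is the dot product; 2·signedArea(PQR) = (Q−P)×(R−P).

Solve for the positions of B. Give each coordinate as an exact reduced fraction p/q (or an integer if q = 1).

1. B_x = 67/13  [D, C, B are collinear ∩ AB ⟂ DC]
2. B_y = 42/13  [D, C, B are collinear ∩ AB ⟂ DC]
   → B = (67/13, 42/13)

B = (67/13, 42/13)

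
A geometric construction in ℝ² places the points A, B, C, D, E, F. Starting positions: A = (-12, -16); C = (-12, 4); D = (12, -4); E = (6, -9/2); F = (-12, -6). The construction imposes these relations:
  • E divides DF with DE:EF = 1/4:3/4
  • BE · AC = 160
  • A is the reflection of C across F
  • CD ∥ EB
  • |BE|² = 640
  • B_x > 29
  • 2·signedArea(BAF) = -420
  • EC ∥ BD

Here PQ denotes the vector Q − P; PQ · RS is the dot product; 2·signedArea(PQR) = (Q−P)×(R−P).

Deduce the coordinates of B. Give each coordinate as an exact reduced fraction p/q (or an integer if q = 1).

B = (30, -25/2)

1. B_x = 30  [EC ∥ BD ∩ CD ∥ EB]
2. B_y = -25/2  [EC ∥ BD ∩ CD ∥ EB]
   → B = (30, -25/2)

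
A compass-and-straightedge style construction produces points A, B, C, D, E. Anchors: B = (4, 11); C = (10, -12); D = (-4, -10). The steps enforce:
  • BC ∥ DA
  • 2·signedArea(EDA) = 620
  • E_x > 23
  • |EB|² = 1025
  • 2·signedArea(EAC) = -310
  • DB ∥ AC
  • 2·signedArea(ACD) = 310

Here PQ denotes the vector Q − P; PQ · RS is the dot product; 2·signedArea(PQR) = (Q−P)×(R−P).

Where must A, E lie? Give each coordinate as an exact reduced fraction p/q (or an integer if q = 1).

A = (2, -33)
E = (24, -14)

1. A_x = 2  [DB ∥ AC ∩ BC ∥ DA]
2. A_y = -33  [DB ∥ AC ∩ BC ∥ DA]
   → A = (2, -33)
3. E_x = 24  [2·signedArea(EDA) = 620 ∩ 2·signedArea(EAC) = -310]
4. E_y = -14  [2·signedArea(EDA) = 620 ∩ 2·signedArea(EAC) = -310]
   → E = (24, -14)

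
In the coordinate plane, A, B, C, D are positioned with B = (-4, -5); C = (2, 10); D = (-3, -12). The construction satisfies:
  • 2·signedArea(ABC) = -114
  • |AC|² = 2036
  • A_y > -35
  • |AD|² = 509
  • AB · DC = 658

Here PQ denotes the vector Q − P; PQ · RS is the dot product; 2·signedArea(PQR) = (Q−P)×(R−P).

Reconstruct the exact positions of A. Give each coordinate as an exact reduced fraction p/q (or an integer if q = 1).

1. A_x = -8  [AB · DC = 658 ∩ 2·signedArea(ABC) = -114]
2. A_y = -34  [AB · DC = 658 ∩ 2·signedArea(ABC) = -114]
   → A = (-8, -34)

A = (-8, -34)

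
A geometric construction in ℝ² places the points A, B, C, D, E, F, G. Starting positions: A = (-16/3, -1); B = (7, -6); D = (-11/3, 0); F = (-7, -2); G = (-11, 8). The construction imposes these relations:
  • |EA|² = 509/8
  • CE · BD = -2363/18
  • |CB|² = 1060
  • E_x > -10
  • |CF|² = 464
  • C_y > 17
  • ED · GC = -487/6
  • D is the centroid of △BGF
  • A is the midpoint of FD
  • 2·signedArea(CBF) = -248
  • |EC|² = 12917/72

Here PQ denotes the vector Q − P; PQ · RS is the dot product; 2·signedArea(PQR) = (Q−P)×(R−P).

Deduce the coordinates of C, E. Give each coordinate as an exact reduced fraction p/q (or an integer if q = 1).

C = (-15, 18)
E = (-115/12, 23/4)

1. C_x = -15  [line -4·x + -14·y + 192 = 0 ∩ |CF|² = 464]
2. C_y = 18  [line -4·x + -14·y + 192 = 0 ∩ |CF|² = 464]
   → C = (-15, 18)
3. E_x = -115/12  [CE · BD = -2363/18 ∩ ED · GC = -487/6]
4. E_y = 23/4  [CE · BD = -2363/18 ∩ ED · GC = -487/6]
   → E = (-115/12, 23/4)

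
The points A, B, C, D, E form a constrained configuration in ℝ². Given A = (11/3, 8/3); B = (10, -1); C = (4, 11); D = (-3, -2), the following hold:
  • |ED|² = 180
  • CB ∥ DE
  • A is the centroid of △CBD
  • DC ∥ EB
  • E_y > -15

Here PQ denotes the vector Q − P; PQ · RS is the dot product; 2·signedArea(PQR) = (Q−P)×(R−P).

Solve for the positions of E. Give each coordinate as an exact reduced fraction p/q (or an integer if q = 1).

1. E_x = 3  [DC ∥ EB ∩ CB ∥ DE]
2. E_y = -14  [DC ∥ EB ∩ CB ∥ DE]
   → E = (3, -14)

E = (3, -14)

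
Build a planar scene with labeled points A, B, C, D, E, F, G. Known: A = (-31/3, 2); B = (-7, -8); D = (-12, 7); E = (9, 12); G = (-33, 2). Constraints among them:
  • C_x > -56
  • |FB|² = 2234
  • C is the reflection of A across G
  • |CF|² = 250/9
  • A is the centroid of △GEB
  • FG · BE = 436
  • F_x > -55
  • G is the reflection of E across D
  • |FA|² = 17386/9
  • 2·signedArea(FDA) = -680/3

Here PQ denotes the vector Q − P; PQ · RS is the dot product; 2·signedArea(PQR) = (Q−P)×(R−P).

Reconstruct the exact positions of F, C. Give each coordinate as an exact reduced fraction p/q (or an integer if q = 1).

1. F_x = -54  [2·signedArea(FDA) = -680/3 ∩ FG · BE = 436]
2. F_y = -3  [2·signedArea(FDA) = -680/3 ∩ FG · BE = 436]
   → F = (-54, -3)
3. C_x = -167/3  [C is the reflection of A across G]
4. C_y = 2  [C is the reflection of A across G]
   → C = (-167/3, 2)

C = (-167/3, 2)
F = (-54, -3)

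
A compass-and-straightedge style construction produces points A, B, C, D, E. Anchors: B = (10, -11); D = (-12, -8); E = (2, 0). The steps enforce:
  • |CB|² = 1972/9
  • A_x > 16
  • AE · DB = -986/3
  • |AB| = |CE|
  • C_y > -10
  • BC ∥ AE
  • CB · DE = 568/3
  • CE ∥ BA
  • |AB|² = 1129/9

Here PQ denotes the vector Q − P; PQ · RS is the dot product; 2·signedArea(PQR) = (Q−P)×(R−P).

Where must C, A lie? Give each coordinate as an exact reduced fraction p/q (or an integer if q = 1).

1. C_x = -14/3  [line -14·x + -8·y + -412/3 = 0 ∩ |CB|² = 1972/9]
2. C_y = -9  [line -14·x + -8·y + -412/3 = 0 ∩ |CB|² = 1972/9]
   → C = (-14/3, -9)
3. A_x = 50/3  [BC ∥ AE ∩ CE ∥ BA]
4. A_y = -2  [BC ∥ AE ∩ CE ∥ BA]
   → A = (50/3, -2)

A = (50/3, -2)
C = (-14/3, -9)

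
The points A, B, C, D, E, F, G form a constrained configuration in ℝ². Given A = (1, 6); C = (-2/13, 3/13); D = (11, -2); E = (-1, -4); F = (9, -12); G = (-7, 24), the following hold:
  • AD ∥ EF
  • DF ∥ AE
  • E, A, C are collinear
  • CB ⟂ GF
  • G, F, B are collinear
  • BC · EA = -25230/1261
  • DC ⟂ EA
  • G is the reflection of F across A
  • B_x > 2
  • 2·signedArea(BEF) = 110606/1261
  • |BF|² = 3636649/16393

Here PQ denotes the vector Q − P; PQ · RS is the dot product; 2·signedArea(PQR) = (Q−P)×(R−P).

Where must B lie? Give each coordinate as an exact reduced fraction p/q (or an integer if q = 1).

B = (3721/1261, 2031/1261)

1. B_x = 3721/1261  [G, F, B are collinear ∩ CB ⟂ GF]
2. B_y = 2031/1261  [G, F, B are collinear ∩ CB ⟂ GF]
   → B = (3721/1261, 2031/1261)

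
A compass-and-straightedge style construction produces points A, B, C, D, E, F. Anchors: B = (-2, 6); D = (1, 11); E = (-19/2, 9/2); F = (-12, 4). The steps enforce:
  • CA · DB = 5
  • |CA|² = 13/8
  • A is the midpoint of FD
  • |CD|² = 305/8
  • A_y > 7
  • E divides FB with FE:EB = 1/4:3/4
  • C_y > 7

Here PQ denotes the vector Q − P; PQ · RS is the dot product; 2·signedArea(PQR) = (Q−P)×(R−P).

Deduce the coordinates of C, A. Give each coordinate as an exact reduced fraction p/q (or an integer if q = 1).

1. A_x = -11/2  [A is the midpoint of FD]
2. A_y = 15/2  [A is the midpoint of FD]
   → A = (-11/2, 15/2)
3. C_x = -17/4  [line 3·x + 5·y + -26 = 0 ∩ |CD|² = 305/8]
4. C_y = 31/4  [line 3·x + 5·y + -26 = 0 ∩ |CD|² = 305/8]
   → C = (-17/4, 31/4)

A = (-11/2, 15/2)
C = (-17/4, 31/4)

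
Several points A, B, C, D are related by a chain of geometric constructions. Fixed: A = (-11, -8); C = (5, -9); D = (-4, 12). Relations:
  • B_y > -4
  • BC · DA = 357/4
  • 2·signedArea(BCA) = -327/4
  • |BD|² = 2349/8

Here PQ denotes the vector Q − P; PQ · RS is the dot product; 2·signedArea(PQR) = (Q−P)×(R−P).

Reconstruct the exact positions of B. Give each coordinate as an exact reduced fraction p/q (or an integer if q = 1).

1. B_x = 11/4  [2·signedArea(BCA) = -327/4 ∩ BC · DA = 357/4]
2. B_y = -15/4  [2·signedArea(BCA) = -327/4 ∩ BC · DA = 357/4]
   → B = (11/4, -15/4)

B = (11/4, -15/4)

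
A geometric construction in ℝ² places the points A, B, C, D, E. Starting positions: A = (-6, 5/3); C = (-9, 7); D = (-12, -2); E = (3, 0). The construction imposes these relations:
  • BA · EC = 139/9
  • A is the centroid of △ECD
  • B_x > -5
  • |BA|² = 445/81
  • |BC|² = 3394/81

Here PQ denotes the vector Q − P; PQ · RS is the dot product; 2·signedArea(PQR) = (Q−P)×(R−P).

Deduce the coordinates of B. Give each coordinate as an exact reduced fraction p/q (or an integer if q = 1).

1. B_x = -4  [line 12·x + -7·y + 614/9 = 0 ∩ |BA|² = 445/81]
2. B_y = 26/9  [line 12·x + -7·y + 614/9 = 0 ∩ |BA|² = 445/81]
   → B = (-4, 26/9)

B = (-4, 26/9)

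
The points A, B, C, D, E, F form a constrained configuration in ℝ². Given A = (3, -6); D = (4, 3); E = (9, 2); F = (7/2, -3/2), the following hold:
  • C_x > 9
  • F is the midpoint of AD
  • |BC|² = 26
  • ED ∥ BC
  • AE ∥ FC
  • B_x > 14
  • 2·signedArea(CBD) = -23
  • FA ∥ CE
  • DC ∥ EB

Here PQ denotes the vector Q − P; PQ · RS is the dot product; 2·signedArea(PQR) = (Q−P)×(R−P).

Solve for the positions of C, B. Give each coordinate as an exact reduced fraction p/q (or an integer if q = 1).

1. C_x = 19/2  [FA ∥ CE ∩ AE ∥ FC]
2. C_y = 13/2  [FA ∥ CE ∩ AE ∥ FC]
   → C = (19/2, 13/2)
3. B_x = 29/2  [ED ∥ BC ∩ DC ∥ EB]
4. B_y = 11/2  [ED ∥ BC ∩ DC ∥ EB]
   → B = (29/2, 11/2)

B = (29/2, 11/2)
C = (19/2, 13/2)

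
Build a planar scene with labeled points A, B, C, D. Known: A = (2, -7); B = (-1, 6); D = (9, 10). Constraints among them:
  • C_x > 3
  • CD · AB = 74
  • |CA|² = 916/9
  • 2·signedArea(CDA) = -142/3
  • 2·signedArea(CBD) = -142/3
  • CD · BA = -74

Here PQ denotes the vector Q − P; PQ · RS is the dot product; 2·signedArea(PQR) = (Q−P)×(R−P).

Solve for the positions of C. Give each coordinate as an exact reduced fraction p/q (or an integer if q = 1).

C = (10/3, 3)

1. C_x = 10/3  [2·signedArea(CDA) = -142/3 ∩ 2·signedArea(CBD) = -142/3]
2. C_y = 3  [2·signedArea(CDA) = -142/3 ∩ 2·signedArea(CBD) = -142/3]
   → C = (10/3, 3)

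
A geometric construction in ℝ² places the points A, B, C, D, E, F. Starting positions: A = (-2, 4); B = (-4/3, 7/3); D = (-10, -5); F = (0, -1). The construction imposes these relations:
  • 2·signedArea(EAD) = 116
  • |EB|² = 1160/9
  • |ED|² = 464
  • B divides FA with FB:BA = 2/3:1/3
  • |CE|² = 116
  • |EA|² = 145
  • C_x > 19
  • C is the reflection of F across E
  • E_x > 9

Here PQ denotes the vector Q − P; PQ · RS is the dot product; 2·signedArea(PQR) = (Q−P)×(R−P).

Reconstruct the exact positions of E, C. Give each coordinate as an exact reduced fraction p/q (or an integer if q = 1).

C = (20, 7)
E = (10, 3)

1. E_x = 10  [line 9·x + -8·y + -66 = 0 ∩ |EB|² = 1160/9]
2. E_y = 3  [line 9·x + -8·y + -66 = 0 ∩ |EB|² = 1160/9]
   → E = (10, 3)
3. C_x = 20  [C is the reflection of F across E]
4. C_y = 7  [C is the reflection of F across E]
   → C = (20, 7)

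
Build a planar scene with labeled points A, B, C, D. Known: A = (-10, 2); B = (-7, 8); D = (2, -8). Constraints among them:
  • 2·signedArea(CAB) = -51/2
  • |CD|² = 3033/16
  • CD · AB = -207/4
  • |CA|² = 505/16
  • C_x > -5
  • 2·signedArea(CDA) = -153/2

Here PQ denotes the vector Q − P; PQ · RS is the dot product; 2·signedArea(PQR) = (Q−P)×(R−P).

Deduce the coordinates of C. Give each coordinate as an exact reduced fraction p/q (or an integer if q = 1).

1. C_x = -19/4  [2·signedArea(CAB) = -51/2 ∩ 2·signedArea(CDA) = -153/2]
2. C_y = 4  [2·signedArea(CAB) = -51/2 ∩ 2·signedArea(CDA) = -153/2]
   → C = (-19/4, 4)

C = (-19/4, 4)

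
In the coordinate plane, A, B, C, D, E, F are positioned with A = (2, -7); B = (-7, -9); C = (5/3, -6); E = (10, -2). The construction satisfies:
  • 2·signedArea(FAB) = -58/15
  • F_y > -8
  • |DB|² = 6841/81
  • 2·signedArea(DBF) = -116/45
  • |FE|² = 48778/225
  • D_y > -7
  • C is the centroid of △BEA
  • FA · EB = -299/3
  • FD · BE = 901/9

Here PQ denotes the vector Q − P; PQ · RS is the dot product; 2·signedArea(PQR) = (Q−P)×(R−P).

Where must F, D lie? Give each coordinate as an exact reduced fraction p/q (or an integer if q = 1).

D = (17/9, -20/3)
F = (-53/15, -39/5)

1. F_x = -53/15  [2·signedArea(FAB) = -58/15 ∩ FA · EB = -299/3]
2. F_y = -39/5  [2·signedArea(FAB) = -58/15 ∩ FA · EB = -299/3]
   → F = (-53/15, -39/5)
3. D_x = 17/9  [2·signedArea(DBF) = -116/45 ∩ FD · BE = 901/9]
4. D_y = -20/3  [2·signedArea(DBF) = -116/45 ∩ FD · BE = 901/9]
   → D = (17/9, -20/3)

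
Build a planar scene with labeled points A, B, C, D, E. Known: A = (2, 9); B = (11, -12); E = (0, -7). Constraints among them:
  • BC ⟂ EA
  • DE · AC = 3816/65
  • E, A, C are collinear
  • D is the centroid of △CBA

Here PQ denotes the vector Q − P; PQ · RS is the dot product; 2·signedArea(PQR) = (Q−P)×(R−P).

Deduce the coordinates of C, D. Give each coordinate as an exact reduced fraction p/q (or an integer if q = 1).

1. C_x = -29/65  [E, A, C are collinear ∩ BC ⟂ EA]
2. C_y = -687/65  [E, A, C are collinear ∩ BC ⟂ EA]
   → C = (-29/65, -687/65)
3. D_x = 272/65  [D is the centroid of △CBA]
4. D_y = -294/65  [D is the centroid of △CBA]
   → D = (272/65, -294/65)

C = (-29/65, -687/65)
D = (272/65, -294/65)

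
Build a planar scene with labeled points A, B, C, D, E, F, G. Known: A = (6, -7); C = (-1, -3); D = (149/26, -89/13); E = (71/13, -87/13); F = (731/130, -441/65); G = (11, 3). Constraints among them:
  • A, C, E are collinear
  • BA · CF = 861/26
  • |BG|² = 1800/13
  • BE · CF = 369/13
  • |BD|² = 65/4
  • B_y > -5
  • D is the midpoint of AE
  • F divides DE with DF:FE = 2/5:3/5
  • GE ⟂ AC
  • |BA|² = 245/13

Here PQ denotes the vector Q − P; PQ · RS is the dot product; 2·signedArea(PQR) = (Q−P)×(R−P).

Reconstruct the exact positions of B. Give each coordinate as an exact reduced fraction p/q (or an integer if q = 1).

1. B_x = 29/13  [line -861/130·x + 246/65·y + 861/26 = 0 ∩ |BD|² = 65/4]
2. B_y = -63/13  [line -861/130·x + 246/65·y + 861/26 = 0 ∩ |BD|² = 65/4]
   → B = (29/13, -63/13)

B = (29/13, -63/13)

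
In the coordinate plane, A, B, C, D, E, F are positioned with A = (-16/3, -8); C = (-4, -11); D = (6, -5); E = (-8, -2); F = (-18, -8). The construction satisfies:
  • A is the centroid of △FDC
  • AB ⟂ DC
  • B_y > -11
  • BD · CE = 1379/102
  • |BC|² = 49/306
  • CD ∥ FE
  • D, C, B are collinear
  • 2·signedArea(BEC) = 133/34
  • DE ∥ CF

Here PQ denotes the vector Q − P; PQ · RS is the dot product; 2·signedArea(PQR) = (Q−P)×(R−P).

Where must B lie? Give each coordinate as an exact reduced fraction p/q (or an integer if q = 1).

1. B_x = -373/102  [D, C, B are collinear ∩ AB ⟂ DC]
2. B_y = -367/34  [D, C, B are collinear ∩ AB ⟂ DC]
   → B = (-373/102, -367/34)

B = (-373/102, -367/34)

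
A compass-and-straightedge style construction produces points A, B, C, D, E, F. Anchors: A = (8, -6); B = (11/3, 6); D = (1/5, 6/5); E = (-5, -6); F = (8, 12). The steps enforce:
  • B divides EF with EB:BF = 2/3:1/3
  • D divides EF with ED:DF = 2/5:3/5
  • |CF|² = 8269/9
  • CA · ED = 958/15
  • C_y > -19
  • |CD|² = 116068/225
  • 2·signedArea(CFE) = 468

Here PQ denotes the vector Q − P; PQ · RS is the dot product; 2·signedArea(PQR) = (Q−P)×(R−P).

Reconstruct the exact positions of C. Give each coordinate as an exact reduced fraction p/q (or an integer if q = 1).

C = (37/3, -18)

1. C_x = 37/3  [CA · ED = 958/15 ∩ 2·signedArea(CFE) = 468]
2. C_y = -18  [CA · ED = 958/15 ∩ 2·signedArea(CFE) = 468]
   → C = (37/3, -18)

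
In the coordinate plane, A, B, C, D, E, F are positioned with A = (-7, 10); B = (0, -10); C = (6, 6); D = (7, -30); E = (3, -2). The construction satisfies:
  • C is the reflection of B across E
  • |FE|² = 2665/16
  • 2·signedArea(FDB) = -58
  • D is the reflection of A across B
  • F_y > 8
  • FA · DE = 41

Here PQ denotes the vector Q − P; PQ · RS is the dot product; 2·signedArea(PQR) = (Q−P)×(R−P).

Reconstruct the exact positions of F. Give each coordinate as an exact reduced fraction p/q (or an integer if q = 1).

F = (-15/4, 9)

1. F_x = -15/4  [2·signedArea(FDB) = -58 ∩ FA · DE = 41]
2. F_y = 9  [2·signedArea(FDB) = -58 ∩ FA · DE = 41]
   → F = (-15/4, 9)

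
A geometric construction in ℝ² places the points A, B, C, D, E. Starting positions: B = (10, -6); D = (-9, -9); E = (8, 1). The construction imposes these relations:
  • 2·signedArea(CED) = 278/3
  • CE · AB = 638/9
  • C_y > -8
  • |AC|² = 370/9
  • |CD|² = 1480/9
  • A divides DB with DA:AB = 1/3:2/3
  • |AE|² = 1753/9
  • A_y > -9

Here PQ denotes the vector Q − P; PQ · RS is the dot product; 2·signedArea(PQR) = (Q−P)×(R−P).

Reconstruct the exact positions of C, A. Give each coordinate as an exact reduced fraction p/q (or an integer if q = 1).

A = (-8/3, -8)
C = (11/3, -7)

1. C_x = 11/3  [line 10·x + -17·y + -467/3 = 0 ∩ |CD|² = 1480/9]
2. C_y = -7  [line 10·x + -17·y + -467/3 = 0 ∩ |CD|² = 1480/9]
   → C = (11/3, -7)
3. A_x = -8/3  [A divides DB with DA:AB = 1/3:2/3]
4. A_y = -8  [A divides DB with DA:AB = 1/3:2/3]
   → A = (-8/3, -8)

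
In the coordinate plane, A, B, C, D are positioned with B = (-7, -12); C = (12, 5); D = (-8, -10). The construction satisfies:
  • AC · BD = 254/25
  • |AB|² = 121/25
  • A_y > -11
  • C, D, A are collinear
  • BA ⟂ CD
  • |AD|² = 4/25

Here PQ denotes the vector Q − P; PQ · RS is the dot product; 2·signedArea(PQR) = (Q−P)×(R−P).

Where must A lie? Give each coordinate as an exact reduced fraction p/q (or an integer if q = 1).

A = (-208/25, -256/25)

1. A_x = -208/25  [C, D, A are collinear ∩ BA ⟂ CD]
2. A_y = -256/25  [C, D, A are collinear ∩ BA ⟂ CD]
   → A = (-208/25, -256/25)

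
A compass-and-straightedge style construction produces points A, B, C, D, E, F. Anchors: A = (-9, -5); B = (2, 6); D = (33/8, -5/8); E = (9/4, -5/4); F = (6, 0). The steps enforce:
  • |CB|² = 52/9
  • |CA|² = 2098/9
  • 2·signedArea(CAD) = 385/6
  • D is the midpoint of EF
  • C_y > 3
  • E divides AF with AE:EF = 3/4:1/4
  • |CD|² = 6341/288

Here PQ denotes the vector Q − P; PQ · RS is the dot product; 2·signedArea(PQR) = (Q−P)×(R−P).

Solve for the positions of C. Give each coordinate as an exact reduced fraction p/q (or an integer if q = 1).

C = (10/3, 4)

1. C_x = 10/3  [line -35/8·x + 105/8·y + -455/12 = 0 ∩ |CA|² = 2098/9]
2. C_y = 4  [line -35/8·x + 105/8·y + -455/12 = 0 ∩ |CA|² = 2098/9]
   → C = (10/3, 4)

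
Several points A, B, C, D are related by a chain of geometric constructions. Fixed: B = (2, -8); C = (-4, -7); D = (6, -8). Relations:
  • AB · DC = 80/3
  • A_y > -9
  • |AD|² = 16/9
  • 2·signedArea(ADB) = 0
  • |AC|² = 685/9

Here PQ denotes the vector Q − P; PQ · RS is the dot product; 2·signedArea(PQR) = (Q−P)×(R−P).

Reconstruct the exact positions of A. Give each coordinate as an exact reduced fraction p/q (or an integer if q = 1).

1. A_x = 14/3  [2·signedArea(ADB) = 0 ∩ AB · DC = 80/3]
2. A_y = -8  [2·signedArea(ADB) = 0 ∩ AB · DC = 80/3]
   → A = (14/3, -8)

A = (14/3, -8)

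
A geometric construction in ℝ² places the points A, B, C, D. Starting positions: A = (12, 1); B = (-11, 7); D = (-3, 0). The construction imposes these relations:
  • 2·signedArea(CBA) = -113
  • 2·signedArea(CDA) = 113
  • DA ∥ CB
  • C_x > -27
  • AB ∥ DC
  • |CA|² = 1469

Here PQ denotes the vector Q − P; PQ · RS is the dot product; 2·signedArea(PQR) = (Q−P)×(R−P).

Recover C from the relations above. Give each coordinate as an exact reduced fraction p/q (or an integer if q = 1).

1. C_x = -26  [DA ∥ CB ∩ AB ∥ DC]
2. C_y = 6  [DA ∥ CB ∩ AB ∥ DC]
   → C = (-26, 6)

C = (-26, 6)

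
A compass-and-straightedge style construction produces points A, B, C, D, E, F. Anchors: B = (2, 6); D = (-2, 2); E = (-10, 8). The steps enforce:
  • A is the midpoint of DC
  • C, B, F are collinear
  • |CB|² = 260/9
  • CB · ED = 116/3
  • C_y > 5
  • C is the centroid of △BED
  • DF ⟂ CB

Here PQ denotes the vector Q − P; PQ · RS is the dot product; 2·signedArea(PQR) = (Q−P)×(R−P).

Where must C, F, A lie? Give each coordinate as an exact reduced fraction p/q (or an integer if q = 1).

1. C_x = -10/3  [C is the centroid of △BED]
2. C_y = 16/3  [C is the centroid of △BED]
   → C = (-10/3, 16/3)
3. F_x = -158/65  [C, B, F are collinear ∩ DF ⟂ CB]
4. F_y = 354/65  [C, B, F are collinear ∩ DF ⟂ CB]
   → F = (-158/65, 354/65)
5. A_x = -8/3  [A is the midpoint of DC]
6. A_y = 11/3  [A is the midpoint of DC]
   → A = (-8/3, 11/3)

A = (-8/3, 11/3)
C = (-10/3, 16/3)
F = (-158/65, 354/65)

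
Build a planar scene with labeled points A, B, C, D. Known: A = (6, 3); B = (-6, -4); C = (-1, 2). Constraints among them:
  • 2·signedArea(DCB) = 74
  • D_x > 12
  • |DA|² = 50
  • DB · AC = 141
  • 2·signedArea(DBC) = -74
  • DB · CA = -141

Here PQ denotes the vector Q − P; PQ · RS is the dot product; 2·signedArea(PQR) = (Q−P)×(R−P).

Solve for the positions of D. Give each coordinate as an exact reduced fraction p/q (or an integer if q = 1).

D = (13, 4)

1. D_x = 13  [2·signedArea(DBC) = -74 ∩ DB · CA = -141]
2. D_y = 4  [2·signedArea(DBC) = -74 ∩ DB · CA = -141]
   → D = (13, 4)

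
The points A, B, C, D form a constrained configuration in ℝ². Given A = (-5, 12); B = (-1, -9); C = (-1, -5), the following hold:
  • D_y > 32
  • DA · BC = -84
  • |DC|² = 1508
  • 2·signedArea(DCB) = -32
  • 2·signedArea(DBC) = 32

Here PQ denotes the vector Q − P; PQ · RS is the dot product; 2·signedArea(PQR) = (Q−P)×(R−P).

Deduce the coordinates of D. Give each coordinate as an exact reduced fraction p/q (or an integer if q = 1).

1. D_x = -9  [DA · BC = -84 ∩ 2·signedArea(DCB) = -32]
2. D_y = 33  [DA · BC = -84 ∩ 2·signedArea(DCB) = -32]
   → D = (-9, 33)

D = (-9, 33)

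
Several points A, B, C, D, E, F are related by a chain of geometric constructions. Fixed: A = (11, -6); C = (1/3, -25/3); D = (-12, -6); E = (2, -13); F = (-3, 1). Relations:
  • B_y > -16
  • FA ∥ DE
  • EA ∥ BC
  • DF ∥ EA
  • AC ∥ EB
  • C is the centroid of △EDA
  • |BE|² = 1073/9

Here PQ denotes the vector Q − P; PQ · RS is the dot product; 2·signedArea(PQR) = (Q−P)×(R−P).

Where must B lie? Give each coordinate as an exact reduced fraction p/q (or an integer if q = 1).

1. B_x = -26/3  [EA ∥ BC ∩ AC ∥ EB]
2. B_y = -46/3  [EA ∥ BC ∩ AC ∥ EB]
   → B = (-26/3, -46/3)

B = (-26/3, -46/3)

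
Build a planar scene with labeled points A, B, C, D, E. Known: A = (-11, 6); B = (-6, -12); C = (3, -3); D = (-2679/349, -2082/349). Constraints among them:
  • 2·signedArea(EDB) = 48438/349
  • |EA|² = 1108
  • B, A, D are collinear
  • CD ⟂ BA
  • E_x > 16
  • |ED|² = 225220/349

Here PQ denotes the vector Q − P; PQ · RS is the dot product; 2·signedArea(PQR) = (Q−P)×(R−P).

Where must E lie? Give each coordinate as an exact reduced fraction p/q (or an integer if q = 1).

1. E_x = 17  [line 2106/349·x + 585/349·y + -28782/349 = 0 ∩ |EA|² = 1108]
2. E_y = -12  [line 2106/349·x + 585/349·y + -28782/349 = 0 ∩ |EA|² = 1108]
   → E = (17, -12)

E = (17, -12)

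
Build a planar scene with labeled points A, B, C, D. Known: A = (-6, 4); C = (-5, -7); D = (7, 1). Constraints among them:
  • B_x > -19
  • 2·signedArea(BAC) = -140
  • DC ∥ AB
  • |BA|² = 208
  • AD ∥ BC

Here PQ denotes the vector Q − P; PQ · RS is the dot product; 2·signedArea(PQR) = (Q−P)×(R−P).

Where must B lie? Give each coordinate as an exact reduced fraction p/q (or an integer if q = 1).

B = (-18, -4)

1. B_x = -18  [AD ∥ BC ∩ DC ∥ AB]
2. B_y = -4  [AD ∥ BC ∩ DC ∥ AB]
   → B = (-18, -4)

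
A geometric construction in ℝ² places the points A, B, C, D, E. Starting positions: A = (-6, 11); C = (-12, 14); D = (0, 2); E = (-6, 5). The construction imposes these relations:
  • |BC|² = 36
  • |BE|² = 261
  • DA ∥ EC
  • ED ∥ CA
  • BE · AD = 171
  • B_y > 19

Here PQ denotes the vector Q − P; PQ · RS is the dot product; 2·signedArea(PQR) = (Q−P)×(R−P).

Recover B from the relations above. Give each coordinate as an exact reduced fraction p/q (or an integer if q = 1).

B = (-12, 20)

1. B_x = -12  [line -6·x + 9·y + -252 = 0 ∩ |BE|² = 261]
2. B_y = 20  [line -6·x + 9·y + -252 = 0 ∩ |BE|² = 261]
   → B = (-12, 20)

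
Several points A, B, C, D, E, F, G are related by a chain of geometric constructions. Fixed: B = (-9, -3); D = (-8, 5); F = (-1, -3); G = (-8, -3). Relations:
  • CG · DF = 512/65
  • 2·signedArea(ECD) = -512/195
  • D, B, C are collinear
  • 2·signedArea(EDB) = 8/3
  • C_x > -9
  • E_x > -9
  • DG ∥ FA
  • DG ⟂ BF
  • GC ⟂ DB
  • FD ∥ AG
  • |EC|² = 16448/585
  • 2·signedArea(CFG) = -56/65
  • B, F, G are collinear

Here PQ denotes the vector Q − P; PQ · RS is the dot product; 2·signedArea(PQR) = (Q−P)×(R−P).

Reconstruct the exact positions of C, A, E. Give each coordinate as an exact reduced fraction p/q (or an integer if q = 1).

A = (-1, -11)
C = (-584/65, -187/65)
E = (-8, 7/3)

1. C_x = -584/65  [D, B, C are collinear ∩ GC ⟂ DB]
2. C_y = -187/65  [D, B, C are collinear ∩ GC ⟂ DB]
   → C = (-584/65, -187/65)
3. A_x = -1  [FD ∥ AG ∩ DG ∥ FA]
4. A_y = -11  [FD ∥ AG ∩ DG ∥ FA]
   → A = (-1, -11)
5. E_x = -8  [line 8·x + -1·y + 199/3 = 0 ∩ |EC|² = 16448/585]
6. E_y = 7/3  [line 8·x + -1·y + 199/3 = 0 ∩ |EC|² = 16448/585]
   → E = (-8, 7/3)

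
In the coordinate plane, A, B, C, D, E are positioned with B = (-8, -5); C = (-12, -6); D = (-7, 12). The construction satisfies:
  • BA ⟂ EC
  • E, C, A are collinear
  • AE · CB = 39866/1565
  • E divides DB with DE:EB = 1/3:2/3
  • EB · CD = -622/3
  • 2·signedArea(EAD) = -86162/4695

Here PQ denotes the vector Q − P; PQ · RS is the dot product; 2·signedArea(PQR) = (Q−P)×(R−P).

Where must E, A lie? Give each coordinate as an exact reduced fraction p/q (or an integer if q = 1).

1. E_x = -22/3  [E divides DB with DE:EB = 1/3:2/3]
2. E_y = 19/3  [E divides DB with DE:EB = 1/3:2/3]
   → E = (-22/3, 19/3)
3. A_x = -17478/1565  [E, C, A are collinear ∩ BA ⟂ EC]
4. A_y = -5949/1565  [E, C, A are collinear ∩ BA ⟂ EC]
   → A = (-17478/1565, -5949/1565)

A = (-17478/1565, -5949/1565)
E = (-22/3, 19/3)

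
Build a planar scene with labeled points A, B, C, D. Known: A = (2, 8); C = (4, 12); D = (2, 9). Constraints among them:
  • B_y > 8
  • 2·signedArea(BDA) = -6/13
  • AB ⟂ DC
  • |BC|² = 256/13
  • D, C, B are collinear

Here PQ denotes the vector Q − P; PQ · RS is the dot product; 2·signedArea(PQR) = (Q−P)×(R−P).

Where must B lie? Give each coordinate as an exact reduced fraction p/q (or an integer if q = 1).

B = (20/13, 108/13)

1. B_x = 20/13  [D, C, B are collinear ∩ AB ⟂ DC]
2. B_y = 108/13  [D, C, B are collinear ∩ AB ⟂ DC]
   → B = (20/13, 108/13)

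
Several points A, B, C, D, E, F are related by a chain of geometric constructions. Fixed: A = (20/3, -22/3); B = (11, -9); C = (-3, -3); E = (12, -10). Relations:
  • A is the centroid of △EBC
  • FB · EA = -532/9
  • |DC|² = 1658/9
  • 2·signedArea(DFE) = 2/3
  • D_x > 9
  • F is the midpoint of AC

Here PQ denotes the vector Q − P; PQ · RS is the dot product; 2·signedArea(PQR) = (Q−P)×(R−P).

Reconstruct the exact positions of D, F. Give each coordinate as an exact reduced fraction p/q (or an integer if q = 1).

1. F_x = 11/6  [F is the midpoint of AC]
2. F_y = -31/6  [F is the midpoint of AC]
   → F = (11/6, -31/6)
3. D_x = 28/3  [line 29/6·x + 61/6·y + 43 = 0 ∩ |DC|² = 1658/9]
4. D_y = -26/3  [line 29/6·x + 61/6·y + 43 = 0 ∩ |DC|² = 1658/9]
   → D = (28/3, -26/3)

D = (28/3, -26/3)
F = (11/6, -31/6)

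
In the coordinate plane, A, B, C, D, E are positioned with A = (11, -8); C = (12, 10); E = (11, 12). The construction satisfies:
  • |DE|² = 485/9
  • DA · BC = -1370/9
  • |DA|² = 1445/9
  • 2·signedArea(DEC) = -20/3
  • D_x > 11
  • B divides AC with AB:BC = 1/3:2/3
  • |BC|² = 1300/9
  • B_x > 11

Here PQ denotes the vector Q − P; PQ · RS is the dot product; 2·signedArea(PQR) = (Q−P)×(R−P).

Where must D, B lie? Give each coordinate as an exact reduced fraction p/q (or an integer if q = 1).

B = (34/3, -2)
D = (34/3, 14/3)

1. D_x = 34/3  [line 2·x + 1·y + -82/3 = 0 ∩ |DE|² = 485/9]
2. D_y = 14/3  [line 2·x + 1·y + -82/3 = 0 ∩ |DE|² = 485/9]
   → D = (34/3, 14/3)
3. B_x = 34/3  [DA · BC = -1370/9 ∩ B divides AC with AB:BC = 1/3:2/3]
4. B_y = -2  [DA · BC = -1370/9 ∩ B divides AC with AB:BC = 1/3:2/3]
   → B = (34/3, -2)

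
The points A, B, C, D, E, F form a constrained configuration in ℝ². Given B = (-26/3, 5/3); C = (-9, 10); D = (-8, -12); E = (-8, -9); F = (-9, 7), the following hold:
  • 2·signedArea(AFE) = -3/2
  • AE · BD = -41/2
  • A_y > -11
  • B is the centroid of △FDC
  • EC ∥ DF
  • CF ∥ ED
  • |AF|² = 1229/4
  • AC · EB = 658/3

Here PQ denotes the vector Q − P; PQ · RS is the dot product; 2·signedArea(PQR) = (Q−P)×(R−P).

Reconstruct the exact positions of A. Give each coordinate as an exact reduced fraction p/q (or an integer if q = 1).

A = (-8, -21/2)

1. A_x = -8  [AE · BD = -41/2 ∩ AC · EB = 658/3]
2. A_y = -21/2  [AE · BD = -41/2 ∩ AC · EB = 658/3]
   → A = (-8, -21/2)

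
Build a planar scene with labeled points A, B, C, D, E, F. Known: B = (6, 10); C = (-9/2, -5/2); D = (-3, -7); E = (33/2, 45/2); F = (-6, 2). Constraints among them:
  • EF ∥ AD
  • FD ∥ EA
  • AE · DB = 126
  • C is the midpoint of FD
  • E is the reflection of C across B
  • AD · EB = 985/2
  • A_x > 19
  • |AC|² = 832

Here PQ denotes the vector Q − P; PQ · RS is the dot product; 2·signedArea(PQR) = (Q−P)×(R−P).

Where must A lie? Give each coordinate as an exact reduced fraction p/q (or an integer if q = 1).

A = (39/2, 27/2)

1. A_x = 39/2  [EF ∥ AD ∩ FD ∥ EA]
2. A_y = 27/2  [EF ∥ AD ∩ FD ∥ EA]
   → A = (39/2, 27/2)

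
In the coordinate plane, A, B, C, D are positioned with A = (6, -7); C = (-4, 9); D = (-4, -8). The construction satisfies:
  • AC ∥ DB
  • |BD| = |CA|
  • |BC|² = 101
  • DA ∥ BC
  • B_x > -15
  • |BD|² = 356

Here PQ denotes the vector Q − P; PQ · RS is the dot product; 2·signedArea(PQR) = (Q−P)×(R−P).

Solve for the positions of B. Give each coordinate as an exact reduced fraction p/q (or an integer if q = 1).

B = (-14, 8)

1. B_x = -14  [DA ∥ BC ∩ AC ∥ DB]
2. B_y = 8  [DA ∥ BC ∩ AC ∥ DB]
   → B = (-14, 8)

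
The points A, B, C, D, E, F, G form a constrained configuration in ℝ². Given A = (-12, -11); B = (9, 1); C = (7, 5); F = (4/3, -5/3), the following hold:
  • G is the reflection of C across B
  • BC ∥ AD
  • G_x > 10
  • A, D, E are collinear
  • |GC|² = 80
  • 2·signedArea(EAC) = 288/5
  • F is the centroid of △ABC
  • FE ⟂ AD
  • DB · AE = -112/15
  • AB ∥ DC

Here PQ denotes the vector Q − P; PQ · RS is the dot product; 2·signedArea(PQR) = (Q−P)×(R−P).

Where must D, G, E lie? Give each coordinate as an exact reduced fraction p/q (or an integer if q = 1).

1. D_x = -14  [AB ∥ DC ∩ BC ∥ AD]
2. D_y = -7  [AB ∥ DC ∩ BC ∥ AD]
   → D = (-14, -7)
3. G_x = 11  [G is the reflection of C across B]
4. G_y = -3  [G is the reflection of C across B]
   → G = (11, -3)
5. E_x = -196/15  [A, D, E are collinear ∩ FE ⟂ AD]
6. E_y = -133/15  [A, D, E are collinear ∩ FE ⟂ AD]
   → E = (-196/15, -133/15)

D = (-14, -7)
E = (-196/15, -133/15)
G = (11, -3)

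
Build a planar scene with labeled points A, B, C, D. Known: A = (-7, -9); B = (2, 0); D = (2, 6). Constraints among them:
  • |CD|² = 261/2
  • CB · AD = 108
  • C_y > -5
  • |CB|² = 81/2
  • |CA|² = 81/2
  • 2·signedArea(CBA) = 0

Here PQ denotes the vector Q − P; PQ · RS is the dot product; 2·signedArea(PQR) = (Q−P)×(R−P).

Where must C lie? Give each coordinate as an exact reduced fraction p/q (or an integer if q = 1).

C = (-5/2, -9/2)

1. C_x = -5/2  [2·signedArea(CBA) = 0 ∩ CB · AD = 108]
2. C_y = -9/2  [2·signedArea(CBA) = 0 ∩ CB · AD = 108]
   → C = (-5/2, -9/2)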